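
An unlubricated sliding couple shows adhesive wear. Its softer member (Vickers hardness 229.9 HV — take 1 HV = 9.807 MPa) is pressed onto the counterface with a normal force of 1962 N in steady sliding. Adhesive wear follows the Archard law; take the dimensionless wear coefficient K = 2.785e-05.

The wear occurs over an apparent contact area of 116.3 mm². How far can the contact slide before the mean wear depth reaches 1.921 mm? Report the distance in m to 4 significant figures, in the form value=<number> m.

The computation carries full precision. Intermediates are displayed rounded, and one final rounding: 4 significant digits.
Hardness H = 229.9 HV × 9.807 MPa/HV = 2255 MPa = 2.255e+09 Pa.
Contact area A = 116.3 mm² = 1.163e-04 m².
Depth limit h_lim = 1.921 mm = 0.001921 m.
As SI base values: W = 1962 N, H = 2.255e+09 Pa, K = 2.785e-05.
Limit volume V_lim = h_lim·A = 0.001921 · 1.163e-04 = 2.234e-07 m³.
So the life L = V_lim·H/(K·W) = 2.234e-07 · 2.255e+09 / (2.785e-05 · 1962) = 9218 m.

value=9218 m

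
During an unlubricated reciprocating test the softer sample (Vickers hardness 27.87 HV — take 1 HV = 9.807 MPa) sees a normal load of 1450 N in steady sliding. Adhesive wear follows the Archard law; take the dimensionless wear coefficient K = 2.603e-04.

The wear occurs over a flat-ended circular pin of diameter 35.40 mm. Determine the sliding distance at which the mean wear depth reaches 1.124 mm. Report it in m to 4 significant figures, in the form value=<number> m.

All working math carries full precision; the intermediates are printed rounded. Rounded once at the end to four significant figures.
Hardness H = 27.87 HV × 9.807 MPa/HV = 273.3 MPa = 2.733e+08 Pa.
Pin diameter d = 35.40 mm = 0.03540 m. Contact area A = π·d²/4 = π·(0.03540 m)²/4 = 9.842e-04 m².
Depth limit h_lim = 1.124 mm = 0.001124 m.
Collected in SI base units: W = 1450 N, H = 2.733e+08 Pa, K = 2.603e-04.
At the depth limit, V_lim = h_lim·A = 0.001124 · 9.842e-04 = 1.106e-06 m³.
Sliding life L = V_lim·H/(K·W) = 1.106e-06 · 2.733e+08 / (2.603e-04 · 1450) = 801.1 m.

value=801.1 m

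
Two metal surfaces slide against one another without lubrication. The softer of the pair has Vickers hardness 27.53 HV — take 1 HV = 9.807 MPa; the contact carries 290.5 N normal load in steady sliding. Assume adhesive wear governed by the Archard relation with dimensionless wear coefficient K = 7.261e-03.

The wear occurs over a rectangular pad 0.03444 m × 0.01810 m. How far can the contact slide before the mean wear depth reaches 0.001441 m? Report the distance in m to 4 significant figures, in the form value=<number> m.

value=115.0 m

Shown intermediates are rounded — each operation maintains full precision; a lone final rounding, at four significant figures.
Hardness H = 27.53 HV × 9.807 MPa/HV = 270.0 MPa = 2.700e+08 Pa.
Contact area A = 0.03444 m × 0.01810 m = 6.234e-04 m².
SI base units throughout: W = 290.5 N, H = 2.700e+08 Pa, K = 7.261e-03.
At the depth limit, V_lim = h_lim·A = 0.001441 · 6.234e-04 = 8.983e-07 m³.
Sliding life L = V_lim·H/(K·W) = 8.983e-07 · 2.700e+08 / (7.261e-03 · 290.5) = 115.0 m.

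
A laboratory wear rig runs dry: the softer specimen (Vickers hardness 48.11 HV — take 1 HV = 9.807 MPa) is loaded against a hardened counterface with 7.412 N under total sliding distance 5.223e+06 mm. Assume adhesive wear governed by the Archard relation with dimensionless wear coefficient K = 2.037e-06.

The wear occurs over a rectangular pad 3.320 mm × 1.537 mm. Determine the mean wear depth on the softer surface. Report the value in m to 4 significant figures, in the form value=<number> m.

value=3.275e-05 m

All arithmetic carries full float precision, and intermediates are displayed rounded; one final rounding, at four significant digits.
Total distance L = 5.223e+06 mm = 5223 m.
Hardness H = 48.11 HV × 9.807 MPa/HV = 471.8 MPa = 4.718e+08 Pa.
Pad sides 3.320 mm × 1.537 mm = 0.003320 m × 0.001537 m. Contact area A = 0.003320 m × 0.001537 m = 5.103e-06 m².
In SI base units, W = 7.412 N, H = 4.718e+08 Pa, K = 2.037e-06.
Archard volume V = K·W·L/H = 2.037e-06 · 7.412 · 5223 / 4.718e+08 = 1.671e-10 m³.
Average depth h = V/A = 1.671e-10 / 5.103e-06 = 3.275e-05 m.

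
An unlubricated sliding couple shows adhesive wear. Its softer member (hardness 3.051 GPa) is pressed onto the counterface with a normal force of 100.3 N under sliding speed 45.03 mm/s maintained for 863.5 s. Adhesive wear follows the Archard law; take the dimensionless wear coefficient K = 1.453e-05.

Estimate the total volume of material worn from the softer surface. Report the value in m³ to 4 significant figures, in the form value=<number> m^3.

value=1.857e-11 m^3

Printed values are rounded — every step runs at full float precision, and rounded just once: four significant digits.
Sliding speed v = 45.03 mm/s = 0.04503 m/s. Distance L = v·t = 0.04503 m/s × 863.5 s = 38.88 m.
Hardness H = 3.051 GPa = 3.051e+09 Pa.
As SI base values: W = 100.3 N, H = 3.051e+09 Pa, K = 1.453e-05.
The Archard volume V = K·W·L/H = 1.453e-05 · 100.3 · 38.88 / 3.051e+09 = 1.857e-11 m³.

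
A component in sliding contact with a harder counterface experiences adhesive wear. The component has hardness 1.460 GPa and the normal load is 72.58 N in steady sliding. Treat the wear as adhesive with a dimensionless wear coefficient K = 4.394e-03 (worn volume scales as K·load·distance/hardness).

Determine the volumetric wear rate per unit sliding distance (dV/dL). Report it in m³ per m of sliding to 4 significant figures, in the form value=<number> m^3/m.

Intermediates are shown rounded, and the algebra holds full float precision — a single final rounding: 4 significant digits.
Hardness H = 1.460 GPa = 1.460e+09 Pa.
Restated in SI base units: W = 72.58 N, H = 1.460e+09 Pa, K = 4.394e-03.
Sliding wear rate dV/dL = K·W/H, per unit distance: 4.394e-03 · 72.58 / 1.460e+09 = 2.184e-10 m³/m.

value=2.184e-10 m^3/m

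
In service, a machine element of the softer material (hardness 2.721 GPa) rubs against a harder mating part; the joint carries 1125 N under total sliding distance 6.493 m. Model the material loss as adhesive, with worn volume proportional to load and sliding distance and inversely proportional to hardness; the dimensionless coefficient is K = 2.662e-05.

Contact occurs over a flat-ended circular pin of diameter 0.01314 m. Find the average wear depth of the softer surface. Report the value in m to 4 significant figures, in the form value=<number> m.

value=5.270e-07 m

Every step keeps full float precision; the intermediates are shown rounded, and rounded once at the end, at 4 significant figures.
Hardness H = 2.721 GPa = 2.721e+09 Pa.
Contact area A = π·d²/4 = π·(0.01314 m)²/4 = 1.356e-04 m².
SI base units throughout: W = 1125 N, H = 2.721e+09 Pa, K = 2.662e-05.
Archard relation: V = K·W·L/H = 2.662e-05 · 1125 · 6.493 / 2.721e+09 = 7.146e-11 m³.
Average depth h = V/A = 7.146e-11 / 1.356e-04 = 5.270e-07 m.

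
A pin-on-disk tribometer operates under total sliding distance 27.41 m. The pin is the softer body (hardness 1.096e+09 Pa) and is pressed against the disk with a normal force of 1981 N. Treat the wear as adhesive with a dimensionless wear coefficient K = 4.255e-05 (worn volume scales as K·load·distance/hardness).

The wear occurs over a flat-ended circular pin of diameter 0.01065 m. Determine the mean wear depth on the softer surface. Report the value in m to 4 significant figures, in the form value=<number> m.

value=2.366e-05 m

All working math maintains full precision — intermediates are displayed rounded — one last rounding: four significant figures.
Contact area A = π·d²/4 = π·(0.01065 m)²/4 = 8.908e-05 m².
Expressed in SI base units: W = 1981 N, H = 1.096e+09 Pa, K = 4.255e-05.
Apply Archard: V = K·W·L/H = 4.255e-05 · 1981 · 27.41 / 1.096e+09 = 2.108e-09 m³.
Mean depth h = V/A = 2.108e-09 / 8.908e-05 = 2.366e-05 m.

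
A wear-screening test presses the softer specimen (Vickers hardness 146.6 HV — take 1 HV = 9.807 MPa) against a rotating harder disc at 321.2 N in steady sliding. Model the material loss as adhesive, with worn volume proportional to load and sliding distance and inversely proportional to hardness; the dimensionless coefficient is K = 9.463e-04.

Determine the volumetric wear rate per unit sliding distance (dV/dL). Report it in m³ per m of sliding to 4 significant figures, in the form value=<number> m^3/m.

value=2.114e-10 m^3/m

The algebra keeps full float precision — intermediate values are shown rounded, and one final rounding: four significant figures.
Convert: Hardness H = 146.6 HV × 9.807 MPa/HV = 1438 MPa = 1.438e+09 Pa.
As SI base values: W = 321.2 N, H = 1.438e+09 Pa, K = 9.463e-04.
Rate of wear dV/dL = K·W/H, per unit distance: 9.463e-04 · 321.2 / 1.438e+09 = 2.114e-10 m³/m.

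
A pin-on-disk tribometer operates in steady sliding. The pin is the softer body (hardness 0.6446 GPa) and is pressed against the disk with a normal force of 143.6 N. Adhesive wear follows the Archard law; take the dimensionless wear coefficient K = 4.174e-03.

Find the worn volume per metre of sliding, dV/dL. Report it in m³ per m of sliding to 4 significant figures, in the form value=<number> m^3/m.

value=9.299e-10 m^3/m

The algebra runs at exact precision — intermediates are printed rounded — one final rounding to 4 significant digits.
Hardness H = 0.6446 GPa = 6.446e+08 Pa.
SI base units throughout: W = 143.6 N, H = 6.446e+08 Pa, K = 4.174e-03.
Rate of wear dV/dL = K·W/H (independent of L): 4.174e-03 · 143.6 / 6.446e+08 = 9.299e-10 m³/m.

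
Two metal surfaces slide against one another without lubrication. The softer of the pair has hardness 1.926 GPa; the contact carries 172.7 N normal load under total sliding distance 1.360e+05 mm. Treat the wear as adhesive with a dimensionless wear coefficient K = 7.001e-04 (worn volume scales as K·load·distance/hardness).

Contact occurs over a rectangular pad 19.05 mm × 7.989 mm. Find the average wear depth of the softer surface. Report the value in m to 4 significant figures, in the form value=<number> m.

Intermediates are displayed rounded. All arithmetic holds full float precision. Rounded just once to four significant digits.
Distance L = 1.360e+05 mm = 136.0 m.
Hardness H = 1.926 GPa = 1.926e+09 Pa.
Pad sides 19.05 mm × 7.989 mm = 0.01905 m × 0.007989 m. Contact area A = 0.01905 m × 0.007989 m = 1.522e-04 m².
In SI base units: W = 172.7 N, H = 1.926e+09 Pa, K = 7.001e-04.
The Archard volume V = K·W·L/H = 7.001e-04 · 172.7 · 136.0 / 1.926e+09 = 8.538e-09 m³.
Mean wear depth h = V/A = 8.538e-09 / 1.522e-04 = 5.610e-05 m.

value=5.610e-05 m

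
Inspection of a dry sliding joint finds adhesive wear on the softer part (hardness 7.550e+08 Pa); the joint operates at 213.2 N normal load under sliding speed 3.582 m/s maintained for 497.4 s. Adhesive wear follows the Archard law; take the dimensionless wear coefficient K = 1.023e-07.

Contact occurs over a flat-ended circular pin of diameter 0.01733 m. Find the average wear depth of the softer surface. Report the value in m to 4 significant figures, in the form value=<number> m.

value=2.182e-07 m

The intermediates are printed rounded; all arithmetic keeps full precision. Rounded once at the end to four significant figures.
Convert: Distance L = v·t = 3.582 m/s × 497.4 s = 1782 m.
Convert: Contact area A = π·d²/4 = π·(0.01733 m)²/4 = 2.359e-04 m².
Restated in SI base units: W = 213.2 N, H = 7.550e+08 Pa, K = 1.023e-07.
Wear volume V = K·W·L/H = 1.023e-07 · 213.2 · 1782 / 7.550e+08 = 5.147e-11 m³.
Mean wear depth h = V/A = 5.147e-11 / 2.359e-04 = 2.182e-07 m.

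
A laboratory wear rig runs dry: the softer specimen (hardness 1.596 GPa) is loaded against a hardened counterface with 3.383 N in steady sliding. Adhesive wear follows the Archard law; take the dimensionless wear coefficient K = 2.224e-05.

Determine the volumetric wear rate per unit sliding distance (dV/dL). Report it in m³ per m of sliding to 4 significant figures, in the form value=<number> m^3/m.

value=4.714e-14 m^3/m

All arithmetic keeps exact precision — intermediates are printed rounded — a lone final rounding, at four significant figures.
Hardness H = 1.596 GPa = 1.596e+09 Pa.
Working in SI base units: W = 3.383 N, H = 1.596e+09 Pa, K = 2.224e-05.
Sliding wear rate dV/dL = K·W/H: 2.224e-05 · 3.383 / 1.596e+09 = 4.714e-14 m³/m.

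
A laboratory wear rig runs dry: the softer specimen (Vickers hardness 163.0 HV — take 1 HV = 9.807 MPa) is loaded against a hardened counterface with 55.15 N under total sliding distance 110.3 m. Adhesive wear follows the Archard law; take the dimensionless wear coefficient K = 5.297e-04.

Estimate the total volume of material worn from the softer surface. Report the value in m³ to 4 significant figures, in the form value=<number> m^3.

Each operation keeps full precision — quoted intermediates are rounded, and rounded once at the end: four significant figures.
Convert: Hardness H = 163.0 HV × 9.807 MPa/HV = 1599 MPa = 1.599e+09 Pa.
Working in SI base units: W = 55.15 N, H = 1.599e+09 Pa, K = 5.297e-04.
By Archard's law, V = K·W·L/H = 5.297e-04 · 55.15 · 110.3 / 1.599e+09 = 2.016e-09 m³.

value=2.016e-09 m^3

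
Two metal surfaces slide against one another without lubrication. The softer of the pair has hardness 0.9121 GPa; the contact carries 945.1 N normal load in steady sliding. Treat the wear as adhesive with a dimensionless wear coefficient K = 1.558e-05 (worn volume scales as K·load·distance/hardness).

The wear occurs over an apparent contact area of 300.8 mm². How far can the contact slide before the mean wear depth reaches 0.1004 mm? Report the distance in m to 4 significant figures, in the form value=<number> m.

value=1871 m

All arithmetic runs at full float precision. Intermediates are shown rounded. Rounded once at the end: four significant digits.
Hardness H = 0.9121 GPa = 9.121e+08 Pa.
Contact area A = 300.8 mm² = 3.008e-04 m².
Depth limit h_lim = 0.1004 mm = 1.004e-04 m.
In SI base units: W = 945.1 N, H = 9.121e+08 Pa, K = 1.558e-05.
Limit volume V_lim = h_lim·A = 1.004e-04 · 3.008e-04 = 3.020e-08 m³.
Sliding life L = V_lim·H/(K·W) = 3.020e-08 · 9.121e+08 / (1.558e-05 · 945.1) = 1871 m.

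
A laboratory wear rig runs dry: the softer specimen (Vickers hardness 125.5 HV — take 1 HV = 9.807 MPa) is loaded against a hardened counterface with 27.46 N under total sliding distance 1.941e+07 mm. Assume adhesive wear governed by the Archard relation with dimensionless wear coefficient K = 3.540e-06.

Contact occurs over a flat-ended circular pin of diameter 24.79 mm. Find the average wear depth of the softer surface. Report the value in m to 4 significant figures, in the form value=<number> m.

value=3.176e-06 m

All working math holds full precision, and shown intermediates are rounded, and one last rounding to four significant digits.
Total distance L = 1.941e+07 mm = 1.941e+04 m.
Hardness H = 125.5 HV × 9.807 MPa/HV = 1231 MPa = 1.231e+09 Pa.
Pin diameter d = 24.79 mm = 0.02479 m. Contact area A = π·d²/4 = π·(0.02479 m)²/4 = 4.827e-04 m².
In SI base units, W = 27.46 N, H = 1.231e+09 Pa, K = 3.540e-06.
Apply Archard: V = K·W·L/H = 3.540e-06 · 27.46 · 1.941e+04 / 1.231e+09 = 1.533e-09 m³.
Mean wear depth h = V/A = 1.533e-09 / 4.827e-04 = 3.176e-06 m.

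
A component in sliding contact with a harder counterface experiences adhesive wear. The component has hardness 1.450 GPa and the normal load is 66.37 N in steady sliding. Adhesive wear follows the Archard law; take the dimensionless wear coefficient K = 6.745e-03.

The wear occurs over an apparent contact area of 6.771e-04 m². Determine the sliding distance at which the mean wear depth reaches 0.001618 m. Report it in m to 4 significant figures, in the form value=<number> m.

value=3549 m

Each operation keeps exact precision; intermediates are printed rounded; one final rounding: 4 significant digits.
Convert: Hardness H = 1.450 GPa = 1.450e+09 Pa.
As SI base values: W = 66.37 N, H = 1.450e+09 Pa, K = 6.745e-03.
At the depth limit, V_lim = h_lim·A = 0.001618 · 6.771e-04 = 1.096e-06 m³.
Life L = V_lim·H/(K·W) = 1.096e-06 · 1.450e+09 / (6.745e-03 · 66.37) = 3549 m.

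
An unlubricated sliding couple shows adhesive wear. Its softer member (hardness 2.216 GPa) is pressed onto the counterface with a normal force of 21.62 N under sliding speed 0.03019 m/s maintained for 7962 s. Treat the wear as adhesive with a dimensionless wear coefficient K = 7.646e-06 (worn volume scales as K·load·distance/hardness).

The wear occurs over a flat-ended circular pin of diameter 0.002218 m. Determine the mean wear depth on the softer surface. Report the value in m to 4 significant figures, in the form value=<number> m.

The intermediates are shown rounded — the algebra carries exact precision. Rounded just once: four significant figures.
Distance covered L = v·t = 0.03019 m/s × 7962 s = 240.4 m.
Hardness H = 2.216 GPa = 2.216e+09 Pa.
Contact area A = π·d²/4 = π·(0.002218 m)²/4 = 3.864e-06 m².
In SI base units: W = 21.62 N, H = 2.216e+09 Pa, K = 7.646e-06.
Volume removed: V = K·W·L/H = 7.646e-06 · 21.62 · 240.4 / 2.216e+09 = 1.793e-11 m³.
Mean wear depth h = V/A = 1.793e-11 / 3.864e-06 = 4.641e-06 m.

value=4.641e-06 m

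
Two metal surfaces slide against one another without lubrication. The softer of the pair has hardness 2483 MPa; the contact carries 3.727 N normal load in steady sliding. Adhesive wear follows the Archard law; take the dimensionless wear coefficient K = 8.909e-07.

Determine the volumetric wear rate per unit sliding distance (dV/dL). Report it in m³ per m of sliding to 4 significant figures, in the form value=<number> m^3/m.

Intermediates are shown rounded; every step keeps full float precision. Rounded once at the end, at four significant digits.
Convert: Hardness H = 2483 MPa = 2.483e+09 Pa.
Expressed in SI base units: W = 3.727 N, H = 2.483e+09 Pa, K = 8.909e-07.
Sliding wear rate dV/dL = K·W/H, so: 8.909e-07 · 3.727 / 2.483e+09 = 1.337e-15 m³/m.

value=1.337e-15 m^3/m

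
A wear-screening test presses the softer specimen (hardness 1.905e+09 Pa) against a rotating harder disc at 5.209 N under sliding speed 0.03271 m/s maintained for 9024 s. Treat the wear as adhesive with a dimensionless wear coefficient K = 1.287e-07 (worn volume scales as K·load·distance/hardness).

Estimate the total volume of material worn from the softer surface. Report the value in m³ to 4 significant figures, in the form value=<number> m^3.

All arithmetic carries full precision. Intermediates are shown rounded — one last rounding to four significant digits.
Total distance L = v·t = 0.03271 m/s × 9024 s = 295.2 m.
Restated in SI base units: W = 5.209 N, H = 1.905e+09 Pa, K = 1.287e-07.
Wear volume V = K·W·L/H = 1.287e-07 · 5.209 · 295.2 / 1.905e+09 = 1.039e-13 m³.

value=1.039e-13 m^3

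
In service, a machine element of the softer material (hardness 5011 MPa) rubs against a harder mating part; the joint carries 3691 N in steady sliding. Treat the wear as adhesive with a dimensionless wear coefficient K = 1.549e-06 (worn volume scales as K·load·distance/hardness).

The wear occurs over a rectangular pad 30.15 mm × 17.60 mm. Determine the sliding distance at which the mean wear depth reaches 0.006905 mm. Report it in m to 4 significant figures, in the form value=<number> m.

Displayed values are rounded. The algebra holds full float precision; rounded just once to 4 significant digits.
Convert: Hardness H = 5011 MPa = 5.011e+09 Pa.
Convert: Pad sides 30.15 mm × 17.60 mm = 0.03015 m × 0.01760 m. Contact area A = 0.03015 m × 0.01760 m = 5.306e-04 m².
Convert: Depth limit h_lim = 0.006905 mm = 6.905e-06 m.
In SI base units: W = 3691 N, H = 5.011e+09 Pa, K = 1.549e-06.
Volume at the limit: V_lim = h_lim·A = 6.905e-06 · 5.306e-04 = 3.664e-09 m³.
Thus life L = V_lim·H/(K·W) = 3.664e-09 · 5.011e+09 / (1.549e-06 · 3691) = 3211 m.

value=3211 m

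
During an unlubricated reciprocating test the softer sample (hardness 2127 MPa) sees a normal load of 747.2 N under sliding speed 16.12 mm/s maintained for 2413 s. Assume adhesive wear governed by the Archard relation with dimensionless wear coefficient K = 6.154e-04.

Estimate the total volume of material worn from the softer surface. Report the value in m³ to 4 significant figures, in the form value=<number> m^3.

value=8.409e-09 m^3

Every step carries full float precision, and shown intermediates are rounded, and a single final rounding: 4 significant digits.
Convert: Sliding speed v = 16.12 mm/s = 0.01612 m/s. Total distance L = v·t = 0.01612 m/s × 2413 s = 38.90 m.
Convert: Hardness H = 2127 MPa = 2.127e+09 Pa.
In SI base units: W = 747.2 N, H = 2.127e+09 Pa, K = 6.154e-04.
Apply Archard: V = K·W·L/H = 6.154e-04 · 747.2 · 38.90 / 2.127e+09 = 8.409e-09 m³.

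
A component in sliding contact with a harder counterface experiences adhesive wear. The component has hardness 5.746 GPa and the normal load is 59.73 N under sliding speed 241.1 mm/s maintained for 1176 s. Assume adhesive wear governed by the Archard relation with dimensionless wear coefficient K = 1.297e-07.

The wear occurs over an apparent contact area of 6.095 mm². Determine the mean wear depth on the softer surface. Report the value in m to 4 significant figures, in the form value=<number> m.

Intermediate values are printed rounded. Each operation holds full precision; rounded once at the end: four significant digits.
Sliding speed v = 241.1 mm/s = 0.2411 m/s. The distance L = v·t = 0.2411 m/s × 1176 s = 283.5 m.
Hardness H = 5.746 GPa = 5.746e+09 Pa.
Contact area A = 6.095 mm² = 6.095e-06 m².
Restated in SI base units: W = 59.73 N, H = 5.746e+09 Pa, K = 1.297e-07.
Wear volume V = K·W·L/H = 1.297e-07 · 59.73 · 283.5 / 5.746e+09 = 3.823e-13 m³.
Depth h = V/A = 3.823e-13 / 6.095e-06 = 6.272e-08 m.

value=6.272e-08 m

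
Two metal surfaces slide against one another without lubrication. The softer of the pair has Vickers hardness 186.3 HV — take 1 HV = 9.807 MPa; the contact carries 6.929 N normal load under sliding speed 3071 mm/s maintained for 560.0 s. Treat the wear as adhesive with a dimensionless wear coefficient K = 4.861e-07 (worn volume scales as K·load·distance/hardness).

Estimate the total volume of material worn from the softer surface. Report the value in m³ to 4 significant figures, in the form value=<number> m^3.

value=3.170e-12 m^3

Each operation holds full precision; intermediate values are displayed rounded — one last rounding: 4 significant figures.
Sliding speed v = 3071 mm/s = 3.071 m/s. Total distance L = v·t = 3.071 m/s × 560.0 s = 1720 m.
Hardness H = 186.3 HV × 9.807 MPa/HV = 1827 MPa = 1.827e+09 Pa.
Collected in SI base units: W = 6.929 N, H = 1.827e+09 Pa, K = 4.861e-07.
Wear volume V = K·W·L/H = 4.861e-07 · 6.929 · 1720 / 1.827e+09 = 3.170e-12 m³.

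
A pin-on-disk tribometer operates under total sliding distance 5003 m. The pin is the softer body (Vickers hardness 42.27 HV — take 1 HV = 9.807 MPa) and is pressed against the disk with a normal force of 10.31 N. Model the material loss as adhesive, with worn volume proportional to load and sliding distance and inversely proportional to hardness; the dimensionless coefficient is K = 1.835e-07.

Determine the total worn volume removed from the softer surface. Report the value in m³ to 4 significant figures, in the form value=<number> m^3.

Shown intermediates are rounded; each operation holds exact precision — rounded once at the end: 4 significant digits.
Hardness H = 42.27 HV × 9.807 MPa/HV = 414.5 MPa = 4.145e+08 Pa.
Collected in SI base units: W = 10.31 N, H = 4.145e+08 Pa, K = 1.835e-07.
The Archard volume V = K·W·L/H = 1.835e-07 · 10.31 · 5003 / 4.145e+08 = 2.283e-11 m³.

value=2.283e-11 m^3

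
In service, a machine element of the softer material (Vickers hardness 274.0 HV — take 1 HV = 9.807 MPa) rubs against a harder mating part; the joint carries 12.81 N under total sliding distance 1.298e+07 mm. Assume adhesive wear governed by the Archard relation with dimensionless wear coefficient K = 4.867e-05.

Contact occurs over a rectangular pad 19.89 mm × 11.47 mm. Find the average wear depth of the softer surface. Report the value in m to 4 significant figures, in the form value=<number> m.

All arithmetic keeps exact precision, and intermediate values are displayed rounded; a single final rounding: 4 significant figures.
Convert: Distance L = 1.298e+07 mm = 1.298e+04 m.
Convert: Hardness H = 274.0 HV × 9.807 MPa/HV = 2687 MPa = 2.687e+09 Pa.
Convert: Pad sides 19.89 mm × 11.47 mm = 0.01989 m × 0.01147 m. Contact area A = 0.01989 m × 0.01147 m = 2.281e-04 m².
Collected in SI base units: W = 12.81 N, H = 2.687e+09 Pa, K = 4.867e-05.
Archard volume V = K·W·L/H = 4.867e-05 · 12.81 · 1.298e+04 / 2.687e+09 = 3.012e-09 m³.
Mean depth h = V/A = 3.012e-09 / 2.281e-04 = 1.320e-05 m.

value=1.320e-05 m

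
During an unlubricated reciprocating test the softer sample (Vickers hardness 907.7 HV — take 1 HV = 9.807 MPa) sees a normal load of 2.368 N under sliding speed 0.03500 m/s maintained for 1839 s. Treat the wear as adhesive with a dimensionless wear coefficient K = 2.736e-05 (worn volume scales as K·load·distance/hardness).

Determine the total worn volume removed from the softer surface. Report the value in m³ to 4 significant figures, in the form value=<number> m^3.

Shown intermediates are rounded, and each operation runs at exact precision; one final rounding: 4 significant digits.
Distance L = v·t = 0.03500 m/s × 1839 s = 64.37 m.
Hardness H = 907.7 HV × 9.807 MPa/HV = 8902 MPa = 8.902e+09 Pa.
Restated in SI base units: W = 2.368 N, H = 8.902e+09 Pa, K = 2.736e-05.
Worn volume V = K·W·L/H = 2.736e-05 · 2.368 · 64.37 / 8.902e+09 = 4.685e-13 m³.

value=4.685e-13 m^3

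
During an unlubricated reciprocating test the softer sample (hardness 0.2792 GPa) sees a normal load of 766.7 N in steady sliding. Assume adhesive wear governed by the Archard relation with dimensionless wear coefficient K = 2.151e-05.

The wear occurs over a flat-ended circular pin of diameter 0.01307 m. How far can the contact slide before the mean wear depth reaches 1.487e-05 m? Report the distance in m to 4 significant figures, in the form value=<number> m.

value=33.78 m

Each operation holds exact precision — intermediates are shown rounded, and rounded once at the end to four significant figures.
Convert: Hardness H = 0.2792 GPa = 2.792e+08 Pa.
Convert: Contact area A = π·d²/4 = π·(0.01307 m)²/4 = 1.342e-04 m².
In SI base units, W = 766.7 N, H = 2.792e+08 Pa, K = 2.151e-05.
Limit volume V_lim = h_lim·A = 1.487e-05 · 1.342e-04 = 1.995e-09 m³.
Inverting, life L = V_lim·H/(K·W) = 1.995e-09 · 2.792e+08 / (2.151e-05 · 766.7) = 33.78 m.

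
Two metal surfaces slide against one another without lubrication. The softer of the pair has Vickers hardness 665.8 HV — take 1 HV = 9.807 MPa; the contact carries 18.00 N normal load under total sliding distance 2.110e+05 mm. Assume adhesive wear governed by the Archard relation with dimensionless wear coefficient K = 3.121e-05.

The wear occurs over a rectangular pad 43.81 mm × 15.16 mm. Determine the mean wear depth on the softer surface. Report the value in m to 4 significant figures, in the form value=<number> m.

value=2.733e-08 m

The intermediates appear rounded. All arithmetic holds full float precision; a single final rounding to 4 significant figures.
Total distance L = 2.110e+05 mm = 211.0 m.
Hardness H = 665.8 HV × 9.807 MPa/HV = 6530 MPa = 6.530e+09 Pa.
Pad sides 43.81 mm × 15.16 mm = 0.04381 m × 0.01516 m. Contact area A = 0.04381 m × 0.01516 m = 6.642e-04 m².
Working in SI base units: W = 18.00 N, H = 6.530e+09 Pa, K = 3.121e-05.
Wear volume V = K·W·L/H = 3.121e-05 · 18.00 · 211.0 / 6.530e+09 = 1.815e-11 m³.
Wear depth h = V/A = 1.815e-11 / 6.642e-04 = 2.733e-08 m.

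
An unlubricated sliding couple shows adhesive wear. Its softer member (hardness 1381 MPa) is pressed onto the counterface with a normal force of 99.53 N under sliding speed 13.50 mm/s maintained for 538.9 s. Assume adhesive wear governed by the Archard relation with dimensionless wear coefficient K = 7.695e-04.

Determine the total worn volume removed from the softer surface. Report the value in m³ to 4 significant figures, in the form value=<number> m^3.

The intermediates appear rounded — all working math runs at full float precision. Rounded once at the end: 4 significant figures.
Sliding speed v = 13.50 mm/s = 0.01350 m/s. The distance L = v·t = 0.01350 m/s × 538.9 s = 7.275 m.
Hardness H = 1381 MPa = 1.381e+09 Pa.
Restated in SI base units: W = 99.53 N, H = 1.381e+09 Pa, K = 7.695e-04.
Volume removed: V = K·W·L/H = 7.695e-04 · 99.53 · 7.275 / 1.381e+09 = 4.035e-10 m³.

value=4.035e-10 m^3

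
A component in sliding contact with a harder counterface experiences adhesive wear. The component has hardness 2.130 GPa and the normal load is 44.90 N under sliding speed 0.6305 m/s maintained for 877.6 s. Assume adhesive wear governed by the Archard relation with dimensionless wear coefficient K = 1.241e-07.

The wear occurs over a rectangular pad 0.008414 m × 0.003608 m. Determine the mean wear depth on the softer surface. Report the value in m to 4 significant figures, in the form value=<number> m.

value=4.768e-08 m

The intermediates appear rounded — the algebra maintains exact precision; one last rounding to 4 significant figures.
Distance covered L = v·t = 0.6305 m/s × 877.6 s = 553.3 m.
Hardness H = 2.130 GPa = 2.130e+09 Pa.
Contact area A = 0.008414 m × 0.003608 m = 3.036e-05 m².
Restated in SI base units: W = 44.90 N, H = 2.130e+09 Pa, K = 1.241e-07.
Archard volume V = K·W·L/H = 1.241e-07 · 44.90 · 553.3 / 2.130e+09 = 1.448e-12 m³.
Depth h = V/A = 1.448e-12 / 3.036e-05 = 4.768e-08 m.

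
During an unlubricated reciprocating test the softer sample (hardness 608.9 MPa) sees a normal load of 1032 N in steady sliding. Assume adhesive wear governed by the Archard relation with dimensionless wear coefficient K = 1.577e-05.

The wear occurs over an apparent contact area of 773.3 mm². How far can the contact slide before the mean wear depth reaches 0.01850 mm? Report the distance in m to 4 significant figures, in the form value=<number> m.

value=535.2 m

All arithmetic carries full float precision, and intermediate values appear rounded; rounded once at the end: four significant figures.
Convert: Hardness H = 608.9 MPa = 6.089e+08 Pa.
Convert: Contact area A = 773.3 mm² = 7.733e-04 m².
Convert: Depth limit h_lim = 0.01850 mm = 1.850e-05 m.
Expressed in SI base units: W = 1032 N, H = 6.089e+08 Pa, K = 1.577e-05.
Permissible volume V_lim = h_lim·A = 1.850e-05 · 7.733e-04 = 1.431e-08 m³.
Thus life L = V_lim·H/(K·W) = 1.431e-08 · 6.089e+08 / (1.577e-05 · 1032) = 535.2 m.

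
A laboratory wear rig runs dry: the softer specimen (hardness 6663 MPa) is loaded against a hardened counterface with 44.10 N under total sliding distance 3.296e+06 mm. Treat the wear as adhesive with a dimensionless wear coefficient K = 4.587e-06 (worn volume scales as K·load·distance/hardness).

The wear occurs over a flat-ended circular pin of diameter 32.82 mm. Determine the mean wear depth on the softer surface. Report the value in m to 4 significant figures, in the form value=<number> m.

Intermediate values appear rounded; every step keeps exact precision. Rounded just once, at four significant figures.
Convert: The distance L = 3.296e+06 mm = 3296 m.
Convert: Hardness H = 6663 MPa = 6.663e+09 Pa.
Convert: Pin diameter d = 32.82 mm = 0.03282 m. Contact area A = π·d²/4 = π·(0.03282 m)²/4 = 8.460e-04 m².
Collected in SI base units: W = 44.10 N, H = 6.663e+09 Pa, K = 4.587e-06.
By Archard's law, V = K·W·L/H = 4.587e-06 · 44.10 · 3296 / 6.663e+09 = 1.001e-10 m³.
Wear depth h = V/A = 1.001e-10 / 8.460e-04 = 1.183e-07 m.

value=1.183e-07 m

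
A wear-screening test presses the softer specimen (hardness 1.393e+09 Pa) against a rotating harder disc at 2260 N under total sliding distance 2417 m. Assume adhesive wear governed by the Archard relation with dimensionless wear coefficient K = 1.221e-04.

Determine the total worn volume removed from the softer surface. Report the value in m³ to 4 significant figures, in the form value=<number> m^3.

value=4.788e-07 m^3

Displayed values are rounded, and the algebra runs at full precision. Rounded just once, at four significant digits.
In SI base units: W = 2260 N, H = 1.393e+09 Pa, K = 1.221e-04.
By Archard's law, V = K·W·L/H = 1.221e-04 · 2260 · 2417 / 1.393e+09 = 4.788e-07 m³.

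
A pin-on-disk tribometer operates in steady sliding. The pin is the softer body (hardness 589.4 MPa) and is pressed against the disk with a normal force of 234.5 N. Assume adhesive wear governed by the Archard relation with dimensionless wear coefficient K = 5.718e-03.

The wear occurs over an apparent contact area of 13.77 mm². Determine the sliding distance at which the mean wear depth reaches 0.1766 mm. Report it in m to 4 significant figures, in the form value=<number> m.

value=1.069 m

The computation carries exact precision — intermediates are displayed rounded, and one last rounding, at four significant digits.
Convert: Hardness H = 589.4 MPa = 5.894e+08 Pa.
Convert: Contact area A = 13.77 mm² = 1.377e-05 m².
Convert: Depth limit h_lim = 0.1766 mm = 1.766e-04 m.
Expressed in SI base units: W = 234.5 N, H = 5.894e+08 Pa, K = 5.718e-03.
Allowed volume V_lim = h_lim·A = 1.766e-04 · 1.377e-05 = 2.432e-09 m³.
Life L = V_lim·H/(K·W) = 2.432e-09 · 5.894e+08 / (5.718e-03 · 234.5) = 1.069 m.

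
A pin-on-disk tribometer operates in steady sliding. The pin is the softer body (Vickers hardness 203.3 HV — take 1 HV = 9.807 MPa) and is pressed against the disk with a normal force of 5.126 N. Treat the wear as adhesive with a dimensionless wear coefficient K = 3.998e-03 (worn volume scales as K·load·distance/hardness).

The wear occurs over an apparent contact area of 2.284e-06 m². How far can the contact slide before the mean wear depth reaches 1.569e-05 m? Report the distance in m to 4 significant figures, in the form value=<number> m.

Intermediate values are printed rounded, and each operation holds full precision. Rounded once at the end: 4 significant figures.
Hardness H = 203.3 HV × 9.807 MPa/HV = 1994 MPa = 1.994e+09 Pa.
Expressed in SI base units: W = 5.126 N, H = 1.994e+09 Pa, K = 3.998e-03.
Permissible volume V_lim = h_lim·A = 1.569e-05 · 2.284e-06 = 3.584e-11 m³.
Sliding life L = V_lim·H/(K·W) = 3.584e-11 · 1.994e+09 / (3.998e-03 · 5.126) = 3.486 m.

value=3.486 m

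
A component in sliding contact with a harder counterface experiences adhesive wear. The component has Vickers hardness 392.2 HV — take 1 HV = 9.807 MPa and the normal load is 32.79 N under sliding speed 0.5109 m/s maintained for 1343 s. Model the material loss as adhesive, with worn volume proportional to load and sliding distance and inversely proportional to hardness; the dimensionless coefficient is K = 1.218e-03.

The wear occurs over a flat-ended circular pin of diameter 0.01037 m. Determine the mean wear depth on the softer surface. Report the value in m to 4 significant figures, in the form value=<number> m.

All working math runs at exact precision. Intermediates are displayed rounded. Rounded just once to four significant digits.
Convert: Sliding distance L = v·t = 0.5109 m/s × 1343 s = 686.1 m.
Convert: Hardness H = 392.2 HV × 9.807 MPa/HV = 3846 MPa = 3.846e+09 Pa.
Convert: Contact area A = π·d²/4 = π·(0.01037 m)²/4 = 8.446e-05 m².
As SI base values: W = 32.79 N, H = 3.846e+09 Pa, K = 1.218e-03.
Archard relation: V = K·W·L/H = 1.218e-03 · 32.79 · 686.1 / 3.846e+09 = 7.125e-09 m³.
Mean depth h = V/A = 7.125e-09 / 8.446e-05 = 8.435e-05 m.

value=8.435e-05 m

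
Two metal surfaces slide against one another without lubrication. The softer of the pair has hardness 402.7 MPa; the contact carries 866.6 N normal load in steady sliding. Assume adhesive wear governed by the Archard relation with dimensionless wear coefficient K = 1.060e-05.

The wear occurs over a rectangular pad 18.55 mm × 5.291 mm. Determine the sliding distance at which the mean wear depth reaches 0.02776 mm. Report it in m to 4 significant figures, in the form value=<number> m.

The intermediates are printed rounded. The algebra carries full float precision. Rounded just once, at 4 significant digits.
Hardness H = 402.7 MPa = 4.027e+08 Pa.
Pad sides 18.55 mm × 5.291 mm = 0.01855 m × 0.005291 m. Contact area A = 0.01855 m × 0.005291 m = 9.815e-05 m².
Depth limit h_lim = 0.02776 mm = 2.776e-05 m.
Collected in SI base units: W = 866.6 N, H = 4.027e+08 Pa, K = 1.060e-05.
Volume at the limit: V_lim = h_lim·A = 2.776e-05 · 9.815e-05 = 2.725e-09 m³.
Inverting, life L = V_lim·H/(K·W) = 2.725e-09 · 4.027e+08 / (1.060e-05 · 866.6) = 119.4 m.

value=119.4 m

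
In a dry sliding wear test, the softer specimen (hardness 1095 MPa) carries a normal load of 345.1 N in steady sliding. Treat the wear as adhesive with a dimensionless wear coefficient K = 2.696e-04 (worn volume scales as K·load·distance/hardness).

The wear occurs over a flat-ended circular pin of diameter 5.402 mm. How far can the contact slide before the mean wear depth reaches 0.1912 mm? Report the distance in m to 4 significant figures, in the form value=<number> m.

value=51.57 m

Each operation keeps full float precision; intermediate values are displayed rounded; a lone final rounding: 4 significant figures.
Convert: Hardness H = 1095 MPa = 1.095e+09 Pa.
Convert: Pin diameter d = 5.402 mm = 0.005402 m. Contact area A = π·d²/4 = π·(0.005402 m)²/4 = 2.292e-05 m².
Convert: Depth limit h_lim = 0.1912 mm = 1.912e-04 m.
As SI base values: W = 345.1 N, H = 1.095e+09 Pa, K = 2.696e-04.
Volume at the limit: V_lim = h_lim·A = 1.912e-04 · 2.292e-05 = 4.382e-09 m³.
Inverting, life L = V_lim·H/(K·W) = 4.382e-09 · 1.095e+09 / (2.696e-04 · 345.1) = 51.57 m.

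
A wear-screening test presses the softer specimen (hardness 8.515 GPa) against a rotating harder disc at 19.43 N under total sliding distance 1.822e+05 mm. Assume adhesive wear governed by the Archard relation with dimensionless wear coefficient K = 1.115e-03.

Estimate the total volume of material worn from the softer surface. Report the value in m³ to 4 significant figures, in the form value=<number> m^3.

value=4.636e-10 m^3

Displayed values are rounded, and all arithmetic holds exact precision; one final rounding: four significant figures.
Sliding distance L = 1.822e+05 mm = 182.2 m.
Hardness H = 8.515 GPa = 8.515e+09 Pa.
Expressed in SI base units: W = 19.43 N, H = 8.515e+09 Pa, K = 1.115e-03.
The Archard volume V = K·W·L/H = 1.115e-03 · 19.43 · 182.2 / 8.515e+09 = 4.636e-10 m³.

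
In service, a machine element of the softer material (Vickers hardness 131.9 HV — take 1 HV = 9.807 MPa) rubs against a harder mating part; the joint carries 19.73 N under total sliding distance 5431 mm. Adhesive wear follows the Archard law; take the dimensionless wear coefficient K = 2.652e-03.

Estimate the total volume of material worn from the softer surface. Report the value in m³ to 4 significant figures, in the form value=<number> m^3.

value=2.197e-10 m^3

The intermediates appear rounded, and the computation carries exact precision; one last rounding: four significant digits.
Convert: Total distance L = 5431 mm = 5.431 m.
Convert: Hardness H = 131.9 HV × 9.807 MPa/HV = 1294 MPa = 1.294e+09 Pa.
As SI base values: W = 19.73 N, H = 1.294e+09 Pa, K = 2.652e-03.
Volume removed: V = K·W·L/H = 2.652e-03 · 19.73 · 5.431 / 1.294e+09 = 2.197e-10 m³.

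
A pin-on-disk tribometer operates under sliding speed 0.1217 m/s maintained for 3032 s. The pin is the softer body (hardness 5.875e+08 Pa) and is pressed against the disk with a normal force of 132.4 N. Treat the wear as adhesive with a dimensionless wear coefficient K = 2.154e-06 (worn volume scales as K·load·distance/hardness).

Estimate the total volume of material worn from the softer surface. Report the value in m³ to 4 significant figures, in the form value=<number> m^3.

Each operation carries full float precision; printed values are rounded; a lone final rounding: four significant digits.
The distance L = v·t = 0.1217 m/s × 3032 s = 369.0 m.
Restated in SI base units: W = 132.4 N, H = 5.875e+08 Pa, K = 2.154e-06.
Apply Archard: V = K·W·L/H = 2.154e-06 · 132.4 · 369.0 / 5.875e+08 = 1.791e-10 m³.

value=1.791e-10 m^3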